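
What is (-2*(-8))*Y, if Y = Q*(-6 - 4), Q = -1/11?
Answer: 160/11 ≈ 14.545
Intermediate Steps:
Q = -1/11 (Q = -1*1/11 = -1/11 ≈ -0.090909)
Y = 10/11 (Y = -(-6 - 4)/11 = -1/11*(-10) = 10/11 ≈ 0.90909)
(-2*(-8))*Y = -2*(-8)*(10/11) = 16*(10/11) = 160/11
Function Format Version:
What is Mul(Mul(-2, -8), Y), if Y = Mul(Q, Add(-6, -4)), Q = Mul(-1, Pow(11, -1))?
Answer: Rational(160, 11) ≈ 14.545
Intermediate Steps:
Q = Rational(-1, 11) (Q = Mul(-1, Rational(1, 11)) = Rational(-1, 11) ≈ -0.090909)
Y = Rational(10, 11) (Y = Mul(Rational(-1, 11), Add(-6, -4)) = Mul(Rational(-1, 11), -10) = Rational(10, 11) ≈ 0.90909)
Mul(Mul(-2, -8), Y) = Mul(Mul(-2, -8), Rational(10, 11)) = Mul(16, Rational(10, 11)) = Rational(160, 11)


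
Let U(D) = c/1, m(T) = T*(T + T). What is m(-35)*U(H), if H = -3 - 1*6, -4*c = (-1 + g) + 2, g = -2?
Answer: 1225/2 ≈ 612.50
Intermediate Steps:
c = ¼ (c = -((-1 - 2) + 2)/4 = -(-3 + 2)/4 = -¼*(-1) = ¼ ≈ 0.25000)
m(T) = 2*T² (m(T) = T*(2*T) = 2*T²)
H = -9 (H = -3 - 6 = -9)
U(D) = ¼ (U(D) = (¼)/1 = (¼)*1 = ¼)
m(-35)*U(H) = (2*(-35)²)*(¼) = (2*1225)*(¼) = 2450*(¼) = 1225/2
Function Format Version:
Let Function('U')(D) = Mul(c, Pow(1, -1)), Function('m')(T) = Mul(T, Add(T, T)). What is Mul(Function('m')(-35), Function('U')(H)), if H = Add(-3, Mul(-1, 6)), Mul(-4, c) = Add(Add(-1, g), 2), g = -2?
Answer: Rational(1225, 2) ≈ 612.50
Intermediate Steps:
c = Rational(1, 4) (c = Mul(Rational(-1, 4), Add(Add(-1, -2), 2)) = Mul(Rational(-1, 4), Add(-3, 2)) = Mul(Rational(-1, 4), -1) = Rational(1, 4) ≈ 0.25000)
Function('m')(T) = Mul(2, Pow(T, 2)) (Function('m')(T) = Mul(T, Mul(2, T)) = Mul(2, Pow(T, 2)))
H = -9 (H = Add(-3, -6) = -9)
Function('U')(D) = Rational(1, 4) (Function('U')(D) = Mul(Rational(1, 4), Pow(1, -1)) = Mul(Rational(1, 4), 1) = Rational(1, 4))
Mul(Function('m')(-35), Function('U')(H)) = Mul(Mul(2, Pow(-35, 2)), Rational(1, 4)) = Mul(Mul(2, 1225), Rational(1, 4)) = Mul(2450, Rational(1, 4)) = Rational(1225, 2)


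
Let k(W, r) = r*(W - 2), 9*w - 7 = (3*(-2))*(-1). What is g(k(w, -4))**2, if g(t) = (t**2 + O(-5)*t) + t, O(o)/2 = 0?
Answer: 336400/6561 ≈ 51.273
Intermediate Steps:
O(o) = 0 (O(o) = 2*0 = 0)
w = 13/9 (w = 7/9 + ((3*(-2))*(-1))/9 = 7/9 + (-6*(-1))/9 = 7/9 + (1/9)*6 = 7/9 + 2/3 = 13/9 ≈ 1.4444)
k(W, r) = r*(-2 + W)
g(t) = t + t**2 (g(t) = (t**2 + 0*t) + t = (t**2 + 0) + t = t**2 + t = t + t**2)
g(k(w, -4))**2 = ((-4*(-2 + 13/9))*(1 - 4*(-2 + 13/9)))**2 = ((-4*(-5/9))*(1 - 4*(-5/9)))**2 = (20*(1 + 20/9)/9)**2 = ((20/9)*(29/9))**2 = (580/81)**2 = 336400/6561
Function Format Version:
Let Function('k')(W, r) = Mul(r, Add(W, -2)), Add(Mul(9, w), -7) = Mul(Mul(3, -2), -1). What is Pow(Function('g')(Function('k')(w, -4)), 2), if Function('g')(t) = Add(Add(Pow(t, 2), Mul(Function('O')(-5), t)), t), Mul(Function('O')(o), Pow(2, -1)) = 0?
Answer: Rational(336400, 6561) ≈ 51.273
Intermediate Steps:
Function('O')(o) = 0 (Function('O')(o) = Mul(2, 0) = 0)
w = Rational(13, 9) (w = Add(Rational(7, 9), Mul(Rational(1, 9), Mul(Mul(3, -2), -1))) = Add(Rational(7, 9), Mul(Rational(1, 9), Mul(-6, -1))) = Add(Rational(7, 9), Mul(Rational(1, 9), 6)) = Add(Rational(7, 9), Rational(2, 3)) = Rational(13, 9) ≈ 1.4444)
Function('k')(W, r) = Mul(r, Add(-2, W))
Function('g')(t) = Add(t, Pow(t, 2)) (Function('g')(t) = Add(Add(Pow(t, 2), Mul(0, t)), t) = Add(Add(Pow(t, 2), 0), t) = Add(Pow(t, 2), t) = Add(t, Pow(t, 2)))
Pow(Function('g')(Function('k')(w, -4)), 2) = Pow(Mul(Mul(-4, Add(-2, Rational(13, 9))), Add(1, Mul(-4, Add(-2, Rational(13, 9))))), 2) = Pow(Mul(Mul(-4, Rational(-5, 9)), Add(1, Mul(-4, Rational(-5, 9)))), 2) = Pow(Mul(Rational(20, 9), Add(1, Rational(20, 9))), 2) = Pow(Mul(Rational(20, 9), Rational(29, 9)), 2) = Pow(Rational(580, 81), 2) = Rational(336400, 6561)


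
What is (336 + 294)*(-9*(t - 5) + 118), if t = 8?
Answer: 57330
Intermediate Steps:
(336 + 294)*(-9*(t - 5) + 118) = (336 + 294)*(-9*(8 - 5) + 118) = 630*(-9*3 + 118) = 630*(-27 + 118) = 630*91 = 57330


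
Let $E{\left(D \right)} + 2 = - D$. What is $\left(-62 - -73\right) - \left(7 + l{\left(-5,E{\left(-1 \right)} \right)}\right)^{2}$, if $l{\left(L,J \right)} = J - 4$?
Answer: $7$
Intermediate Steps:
$E{\left(D \right)} = -2 - D$
$l{\left(L,J \right)} = -4 + J$ ($l{\left(L,J \right)} = J - 4 = -4 + J$)
$\left(-62 - -73\right) - \left(7 + l{\left(-5,E{\left(-1 \right)} \right)}\right)^{2} = \left(-62 - -73\right) - \left(7 - 5\right)^{2} = \left(-62 + 73\right) - \left(7 + \left(-4 + \left(-2 + 1\right)\right)\right)^{2} = 11 - \left(7 - 5\right)^{2} = 11 - 2^{2} = 11 - 4 = 7$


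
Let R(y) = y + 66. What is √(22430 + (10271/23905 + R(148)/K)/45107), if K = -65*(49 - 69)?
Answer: √17629555133328226863876374/28035353710 ≈ 149.77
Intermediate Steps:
K = 1300 (K = -65*(-20) = 1300)
R(y) = 66 + y
√(22430 + (10271/23905 + R(148)/K)/45107) = √(22430 + (10271/23905 + (66 + 148)/1300)/45107) = √(22430 + (10271*(1/23905) + 214*(1/1300))*(1/45107)) = √(22430 + (10271/23905 + 107/650)*(1/45107)) = √(22430 + (1846797/3107650)*(1/45107)) = √(22430 + 1846797/140176768550) = √(3144164920423297/140176768550) = √17629555133328226863876374/28035353710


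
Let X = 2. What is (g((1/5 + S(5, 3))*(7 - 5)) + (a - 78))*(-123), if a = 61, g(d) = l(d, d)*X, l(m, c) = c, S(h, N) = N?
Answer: 2583/5 ≈ 516.60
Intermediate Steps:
g(d) = 2*d (g(d) = d*2 = 2*d)
(g((1/5 + S(5, 3))*(7 - 5)) + (a - 78))*(-123) = (2*((1/5 + 3)*(7 - 5)) + (61 - 78))*(-123) = (2*((1/5 + 3)*2) - 17)*(-123) = (2*((16/5)*2) - 17)*(-123) = (2*(32/5) - 17)*(-123) = (64/5 - 17)*(-123) = -21/5*(-123) = 2583/5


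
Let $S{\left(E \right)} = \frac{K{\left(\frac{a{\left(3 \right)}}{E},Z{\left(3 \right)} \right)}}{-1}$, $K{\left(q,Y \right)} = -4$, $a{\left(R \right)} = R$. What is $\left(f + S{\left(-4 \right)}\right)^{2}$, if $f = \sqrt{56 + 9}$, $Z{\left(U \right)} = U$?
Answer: $\left(4 + \sqrt{65}\right)^{2} \approx 145.5$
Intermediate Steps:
$f = \sqrt{65} \approx 8.0623$
$S{\left(E \right)} = 4$ ($S{\left(E \right)} = - \frac{4}{-1} = \left(-4\right) \left(-1\right) = 4$)
$\left(f + S{\left(-4 \right)}\right)^{2} = \left(\sqrt{65} + 4\right)^{2} = \left(4 + \sqrt{65}\right)^{2}$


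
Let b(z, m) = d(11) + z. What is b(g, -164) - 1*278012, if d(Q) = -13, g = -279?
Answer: -278304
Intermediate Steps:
b(z, m) = -13 + z
b(g, -164) - 1*278012 = (-13 - 279) - 1*278012 = -292 - 278012 = -278304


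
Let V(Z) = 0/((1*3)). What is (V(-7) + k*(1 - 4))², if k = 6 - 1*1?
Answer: 225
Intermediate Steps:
k = 5 (k = 6 - 1 = 5)
V(Z) = 0 (V(Z) = 0/3 = 0*(⅓) = 0)
(V(-7) + k*(1 - 4))² = (0 + 5*(1 - 4))² = (0 + 5*(-3))² = (0 - 15)² = (-15)² = 225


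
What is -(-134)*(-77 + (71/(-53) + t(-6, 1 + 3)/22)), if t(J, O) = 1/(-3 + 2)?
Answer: -6123599/583 ≈ -10504.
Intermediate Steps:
t(J, O) = -1 (t(J, O) = 1/(-1) = -1)
-(-134)*(-77 + (71/(-53) + t(-6, 1 + 3)/22)) = -(-134)*(-77 + (71/(-53) - 1/22)) = -(-134)*(-77 + (71*(-1/53) - 1*1/22)) = -(-134)*(-77 + (-71/53 - 1/22)) = -(-134)*(-77 - 1615/1166) = -(-134)*(-91397)/1166 = -1*6123599/583 = -6123599/583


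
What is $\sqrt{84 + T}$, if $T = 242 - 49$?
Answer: $\sqrt{277} \approx 16.643$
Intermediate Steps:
$T = 193$
$\sqrt{84 + T} = \sqrt{84 + 193} = \sqrt{277}$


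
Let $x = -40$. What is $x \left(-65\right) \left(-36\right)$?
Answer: $-93600$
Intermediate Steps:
$x \left(-65\right) \left(-36\right) = \left(-40\right) \left(-65\right) \left(-36\right) = 2600 \left(-36\right) = -93600$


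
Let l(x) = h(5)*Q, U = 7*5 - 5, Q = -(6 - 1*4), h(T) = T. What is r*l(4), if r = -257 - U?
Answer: 2870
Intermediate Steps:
Q = -2 (Q = -(6 - 4) = -1*2 = -2)
U = 30 (U = 35 - 5 = 30)
r = -287 (r = -257 - 1*30 = -257 - 30 = -287)
l(x) = -10 (l(x) = 5*(-2) = -10)
r*l(4) = -287*(-10) = 2870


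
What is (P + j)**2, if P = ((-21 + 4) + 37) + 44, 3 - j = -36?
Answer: 10609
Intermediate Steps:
j = 39 (j = 3 - 1*(-36) = 3 + 36 = 39)
P = 64 (P = (-17 + 37) + 44 = 20 + 44 = 64)
(P + j)**2 = (64 + 39)**2 = 103**2 = 10609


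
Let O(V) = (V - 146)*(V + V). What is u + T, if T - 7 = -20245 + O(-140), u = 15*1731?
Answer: 85807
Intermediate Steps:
O(V) = 2*V*(-146 + V) (O(V) = (-146 + V)*(2*V) = 2*V*(-146 + V))
u = 25965
T = 59842 (T = 7 + (-20245 + 2*(-140)*(-146 - 140)) = 7 + (-20245 + 2*(-140)*(-286)) = 7 + (-20245 + 80080) = 7 + 59835 = 59842)
u + T = 25965 + 59842 = 85807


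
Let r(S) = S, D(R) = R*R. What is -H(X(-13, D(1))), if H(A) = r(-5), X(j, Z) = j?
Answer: 5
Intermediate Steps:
D(R) = R²
H(A) = -5
-H(X(-13, D(1))) = -1*(-5) = 5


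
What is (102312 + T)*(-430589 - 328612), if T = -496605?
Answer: 299347639893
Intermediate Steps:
(102312 + T)*(-430589 - 328612) = (102312 - 496605)*(-430589 - 328612) = -394293*(-759201) = 299347639893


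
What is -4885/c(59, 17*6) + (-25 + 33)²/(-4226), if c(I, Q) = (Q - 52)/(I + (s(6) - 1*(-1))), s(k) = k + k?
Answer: -74318596/10565 ≈ -7034.4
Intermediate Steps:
s(k) = 2*k
c(I, Q) = (-52 + Q)/(13 + I) (c(I, Q) = (Q - 52)/(I + (2*6 - 1*(-1))) = (-52 + Q)/(I + (12 + 1)) = (-52 + Q)/(I + 13) = (-52 + Q)/(13 + I))
-4885/c(59, 17*6) + (-25 + 33)²/(-4226) = -4885*(13 + 59)/(-52 + 17*6) + (-25 + 33)²/(-4226) = -4885*72/(-52 + 102) + 8²*(-1/4226) = -4885/((1/72)*50) + 64*(-1/4226) = -4885/25/36 - 32/2113 = -4885*36/25 - 32/2113 = -35172/5 - 32/2113 = -74318596/10565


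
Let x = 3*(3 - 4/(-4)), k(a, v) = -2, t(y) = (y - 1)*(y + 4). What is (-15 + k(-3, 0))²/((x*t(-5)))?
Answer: 289/72 ≈ 4.0139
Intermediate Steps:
t(y) = (-1 + y)*(4 + y)
x = 12 (x = 3*(3 - 4*(-¼)) = 3*(3 + 1) = 3*4 = 12)
(-15 + k(-3, 0))²/((x*t(-5))) = (-15 - 2)²/((12*(-4 + (-5)² + 3*(-5)))) = (-17)²/((12*(-4 + 25 - 15))) = 289/((12*6)) = 289/72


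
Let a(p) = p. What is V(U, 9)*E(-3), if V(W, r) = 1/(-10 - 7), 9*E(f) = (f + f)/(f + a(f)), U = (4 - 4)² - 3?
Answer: -1/153 ≈ -0.0065359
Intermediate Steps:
U = -3 (U = 0² - 3 = 0 - 3 = -3)
E(f) = ⅑ (E(f) = ((f + f)/(f + f))/9 = ((2*f)/((2*f)))/9 = ((2*f)*(1/(2*f)))/9 = (⅑)*1 = ⅑)
V(W, r) = -1/17 (V(W, r) = 1/(-17) = -1/17)
V(U, 9)*E(-3) = -1/17*⅑ = -1/153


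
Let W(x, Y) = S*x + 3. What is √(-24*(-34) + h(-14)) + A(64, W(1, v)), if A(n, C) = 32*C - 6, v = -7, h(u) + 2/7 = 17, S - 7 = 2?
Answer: 378 + √40803/7 ≈ 406.86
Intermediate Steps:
S = 9 (S = 7 + 2 = 9)
h(u) = 117/7 (h(u) = -2/7 + 17 = 117/7)
W(x, Y) = 3 + 9*x (W(x, Y) = 9*x + 3 = 3 + 9*x)
A(n, C) = -6 + 32*C
√(-24*(-34) + h(-14)) + A(64, W(1, v)) = √(-24*(-34) + 117/7) + (-6 + 32*(3 + 9*1)) = √(816 + 117/7) + (-6 + 32*(3 + 9)) = √(5829/7) + (-6 + 32*12) = √40803/7 + (-6 + 384) = √40803/7 + 378 = 378 + √40803/7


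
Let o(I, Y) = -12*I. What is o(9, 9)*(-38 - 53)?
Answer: 9828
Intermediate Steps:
o(9, 9)*(-38 - 53) = (-12*9)*(-38 - 53) = -108*(-91) = 9828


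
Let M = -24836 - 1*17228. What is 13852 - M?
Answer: 55916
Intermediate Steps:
M = -42064 (M = -24836 - 17228 = -42064)
13852 - M = 13852 - 1*(-42064) = 13852 + 42064 = 55916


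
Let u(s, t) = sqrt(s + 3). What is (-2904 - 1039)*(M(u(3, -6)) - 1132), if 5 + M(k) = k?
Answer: 4483191 - 3943*sqrt(6) ≈ 4.4735e+6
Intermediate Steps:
u(s, t) = sqrt(3 + s)
M(k) = -5 + k
(-2904 - 1039)*(M(u(3, -6)) - 1132) = (-2904 - 1039)*((-5 + sqrt(3 + 3)) - 1132) = -3943*((-5 + sqrt(6)) - 1132) = -3943*(-1137 + sqrt(6)) = 4483191 - 3943*sqrt(6)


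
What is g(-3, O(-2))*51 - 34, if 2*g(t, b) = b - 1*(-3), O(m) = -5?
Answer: -85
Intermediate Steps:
g(t, b) = 3/2 + b/2 (g(t, b) = (b - 1*(-3))/2 = (b + 3)/2 = (3 + b)/2 = 3/2 + b/2)
g(-3, O(-2))*51 - 34 = (3/2 + (½)*(-5))*51 - 34 = (3/2 - 5/2)*51 - 34 = -1*51 - 34 = -51 - 34 = -85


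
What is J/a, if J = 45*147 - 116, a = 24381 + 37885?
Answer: 6499/62266 ≈ 0.10437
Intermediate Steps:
a = 62266
J = 6499 (J = 6615 - 116 = 6499)
J/a = 6499/62266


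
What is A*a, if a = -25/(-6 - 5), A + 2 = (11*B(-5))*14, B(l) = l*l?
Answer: 96200/11 ≈ 8745.5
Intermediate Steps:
B(l) = l²
A = 3848 (A = -2 + (11*(-5)²)*14 = -2 + (11*25)*14 = -2 + 275*14 = -2 + 3850 = 3848)
a = 25/11 (a = -25/(-11) = -25*(-1/11) = 25/11 ≈ 2.2727)
A*a = 3848*(25/11) = 96200/11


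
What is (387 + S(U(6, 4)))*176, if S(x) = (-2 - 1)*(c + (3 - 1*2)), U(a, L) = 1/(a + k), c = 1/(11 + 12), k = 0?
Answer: 1553904/23 ≈ 67561.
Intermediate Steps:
c = 1/23 ≈ 0.043478
U(a, L) = 1/a (U(a, L) = 1/(a + 0) = 1/a)
S(x) = -72/23 (S(x) = (-2 - 1)*(1/23 + (3 - 1*2)) = -3*(1/23 + (3 - 2)) = -3*(1/23 + 1) = -3*24/23 = -72/23)
(387 + S(U(6, 4)))*176 = (387 - 72/23)*176 = (8829/23)*176 = 1553904/23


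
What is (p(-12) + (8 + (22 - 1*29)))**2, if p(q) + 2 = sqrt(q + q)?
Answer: (1 - 2*I*sqrt(6))**2 ≈ -23.0 - 9.798*I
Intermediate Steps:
p(q) = -2 + sqrt(2)*sqrt(q) (p(q) = -2 + sqrt(q + q) = -2 + sqrt(2*q) = -2 + sqrt(2)*sqrt(q))
(p(-12) + (8 + (22 - 1*29)))**2 = ((-2 + sqrt(2)*sqrt(-12)) + (8 + (22 - 1*29)))**2 = ((-2 + sqrt(2)*(2*I*sqrt(3))) + (8 + (22 - 29)))**2 = ((-2 + 2*I*sqrt(6)) + (8 - 7))**2 = ((-2 + 2*I*sqrt(6)) + 1)**2 = (-1 + 2*I*sqrt(6))**2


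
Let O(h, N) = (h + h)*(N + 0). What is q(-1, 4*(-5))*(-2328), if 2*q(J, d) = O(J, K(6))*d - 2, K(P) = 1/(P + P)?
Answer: -1552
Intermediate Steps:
K(P) = 1/(2*P)
O(h, N) = 2*N*h (O(h, N) = (2*h)*N = 2*N*h)
q(J, d) = -1 + J*d/12 (q(J, d) = ((2*((½)/6)*J)*d - 2)/2 = ((2*((½)*(⅙))*J)*d - 2)/2 = ((2*(1/12)*J)*d - 2)/2 = ((J/6)*d - 2)/2 = (J*d/6 - 2)/2 = (-2 + J*d/6)/2 = -1 + J*d/12)
q(-1, 4*(-5))*(-2328) = (-1 + (1/12)*(-1)*(4*(-5)))*(-2328) = (-1 + (1/12)*(-1)*(-20))*(-2328) = (-1 + 5/3)*(-2328) = (⅔)*(-2328) = -1552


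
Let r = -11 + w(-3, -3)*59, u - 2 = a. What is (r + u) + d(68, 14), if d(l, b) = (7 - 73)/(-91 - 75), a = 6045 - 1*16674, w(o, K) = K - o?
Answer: -882921/83 ≈ -10638.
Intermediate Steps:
a = -10629 (a = 6045 - 16674 = -10629)
d(l, b) = 33/83 (d(l, b) = -66/(-166) = -66*(-1/166) = 33/83)
u = -10627 (u = 2 - 10629 = -10627)
r = -11 (r = -11 + (-3 - 1*(-3))*59 = -11 + (-3 + 3)*59 = -11 + 0*59 = -11 + 0 = -11)
(r + u) + d(68, 14) = (-11 - 10627) + 33/83 = -10638 + 33/83 = -882921/83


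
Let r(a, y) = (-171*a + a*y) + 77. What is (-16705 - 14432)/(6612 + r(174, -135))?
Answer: 31137/46555 ≈ 0.66882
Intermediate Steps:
r(a, y) = 77 - 171*a + a*y
(-16705 - 14432)/(6612 + r(174, -135)) = (-16705 - 14432)/(6612 + (77 - 171*174 + 174*(-135))) = -31137/(6612 + (77 - 29754 - 23490)) = -31137/(6612 - 53167) = -31137/(-46555) = -31137*(-1/46555) = 31137/46555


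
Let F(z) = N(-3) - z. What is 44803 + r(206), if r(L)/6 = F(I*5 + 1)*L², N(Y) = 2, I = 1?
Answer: -973661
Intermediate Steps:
F(z) = 2 - z
r(L) = -24*L² (r(L) = 6*((2 - (1*5 + 1))*L²) = 6*((2 - (5 + 1))*L²) = 6*((2 - 1*6)*L²) = 6*((2 - 6)*L²) = 6*(-4*L²) = -24*L²)
44803 + r(206) = 44803 - 24*206² = 44803 - 24*42436 = 44803 - 1018464 = -973661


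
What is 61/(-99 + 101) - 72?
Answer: -83/2 ≈ -41.500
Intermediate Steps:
61/(-99 + 101) - 72 = 61/2 - 72 = -83/2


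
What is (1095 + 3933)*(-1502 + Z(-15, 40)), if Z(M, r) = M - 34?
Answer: -7798428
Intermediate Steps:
Z(M, r) = -34 + M
(1095 + 3933)*(-1502 + Z(-15, 40)) = (1095 + 3933)*(-1502 + (-34 - 15)) = 5028*(-1502 - 49) = 5028*(-1551) = -7798428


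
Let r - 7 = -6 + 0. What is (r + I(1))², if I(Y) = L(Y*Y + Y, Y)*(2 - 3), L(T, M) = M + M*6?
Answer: 36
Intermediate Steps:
r = 1 (r = 7 + (-6 + 0) = 7 - 6 = 1)
L(T, M) = 7*M (L(T, M) = M + 6*M = 7*M)
I(Y) = -7*Y (I(Y) = (7*Y)*(2 - 3) = (7*Y)*(-1) = -7*Y)
(r + I(1))² = (1 - 7*1)² = (1 - 7)² = (-6)² = 36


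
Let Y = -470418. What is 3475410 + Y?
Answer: 3004992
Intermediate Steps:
3475410 + Y = 3475410 - 470418 = 3004992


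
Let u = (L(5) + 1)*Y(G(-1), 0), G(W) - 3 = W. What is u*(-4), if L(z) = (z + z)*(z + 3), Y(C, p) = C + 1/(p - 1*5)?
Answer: -2916/5 ≈ -583.20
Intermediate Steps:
G(W) = 3 + W
Y(C, p) = C + 1/(-5 + p) (Y(C, p) = C + 1/(p - 5) = C + 1/(-5 + p))
L(z) = 2*z*(3 + z) (L(z) = (2*z)*(3 + z) = 2*z*(3 + z))
u = 729/5 (u = (2*5*(3 + 5) + 1)*((1 - 5*(3 - 1) + (3 - 1)*0)/(-5 + 0)) = (2*5*8 + 1)*((1 - 5*2 + 2*0)/(-5)) = (80 + 1)*(-(1 - 10 + 0)/5) = 81*(-1/5*(-9)) = 81*(9/5) = 729/5 ≈ 145.80)
u*(-4) = (729/5)*(-4) = -2916/5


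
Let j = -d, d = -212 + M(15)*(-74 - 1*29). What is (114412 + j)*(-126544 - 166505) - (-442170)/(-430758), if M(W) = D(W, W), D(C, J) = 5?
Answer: -807464697040606/23931 ≈ -3.3741e+10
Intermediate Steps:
M(W) = 5
d = -727 (d = -212 + 5*(-74 - 1*29) = -212 + 5*(-74 - 29) = -212 + 5*(-103) = -212 - 515 = -727)
j = 727 (j = -1*(-727) = 727)
(114412 + j)*(-126544 - 166505) - (-442170)/(-430758) = (114412 + 727)*(-126544 - 166505) - (-442170)/(-430758) = 115139*(-293049) - (-442170)*(-1)/430758 = -33741368811 - 1*24565/23931 = -33741368811 - 24565/23931 = -807464697040606/23931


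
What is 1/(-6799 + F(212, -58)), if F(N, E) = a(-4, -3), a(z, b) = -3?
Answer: -1/6802 ≈ -0.00014702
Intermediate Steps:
F(N, E) = -3
1/(-6799 + F(212, -58)) = 1/(-6799 - 3) = 1/(-6802) = -1/6802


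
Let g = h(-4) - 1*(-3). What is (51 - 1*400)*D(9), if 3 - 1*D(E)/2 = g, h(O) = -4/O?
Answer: 698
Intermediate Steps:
g = 4 (g = -4/(-4) - 1*(-3) = -4*(-1/4) + 3 = 1 + 3 = 4)
D(E) = -2 (D(E) = 6 - 2*4 = 6 - 8 = -2)
(51 - 1*400)*D(9) = (51 - 1*400)*(-2) = (51 - 400)*(-2) = -349*(-2) = 698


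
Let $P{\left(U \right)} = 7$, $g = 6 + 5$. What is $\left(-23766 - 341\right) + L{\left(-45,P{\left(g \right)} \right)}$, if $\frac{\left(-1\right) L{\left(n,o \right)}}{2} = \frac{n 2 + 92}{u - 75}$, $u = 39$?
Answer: $- \frac{216962}{9} \approx -24107.0$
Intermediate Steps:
$g = 11$
$L{\left(n,o \right)} = \frac{46}{9} + \frac{n}{9}$ ($L{\left(n,o \right)} = - 2 \frac{n 2 + 92}{39 - 75} = - 2 \frac{2 n + 92}{-36} = - 2 \left(92 + 2 n\right) \left(- \frac{1}{36}\right) = - 2 \left(- \frac{23}{9} - \frac{n}{18}\right) = \frac{46}{9} + \frac{n}{9}$)
$\left(-23766 - 341\right) + L{\left(-45,P{\left(g \right)} \right)} = \left(-23766 - 341\right) + \left(\frac{46}{9} + \frac{1}{9} \left(-45\right)\right) = -24107 + \left(\frac{46}{9} - 5\right) = -24107 + \frac{1}{9} = - \frac{216962}{9}$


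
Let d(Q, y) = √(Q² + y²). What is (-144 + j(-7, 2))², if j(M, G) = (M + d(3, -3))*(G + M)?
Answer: 12331 + 3270*√2 ≈ 16955.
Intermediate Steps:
j(M, G) = (G + M)*(M + 3*√2) (j(M, G) = (M + √(3² + (-3)²))*(G + M) = (M + √(9 + 9))*(G + M) = (M + √18)*(G + M) = (M + 3*√2)*(G + M) = (G + M)*(M + 3*√2))
(-144 + j(-7, 2))² = (-144 + ((-7)² + 2*(-7) + 3*2*√2 + 3*(-7)*√2))² = (-144 + (49 - 14 + 6*√2 - 21*√2))² = (-144 + (35 - 15*√2))² = (-109 - 15*√2)²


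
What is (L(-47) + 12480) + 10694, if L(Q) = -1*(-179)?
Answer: 23353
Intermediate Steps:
L(Q) = 179
(L(-47) + 12480) + 10694 = (179 + 12480) + 10694 = 12659 + 10694 = 23353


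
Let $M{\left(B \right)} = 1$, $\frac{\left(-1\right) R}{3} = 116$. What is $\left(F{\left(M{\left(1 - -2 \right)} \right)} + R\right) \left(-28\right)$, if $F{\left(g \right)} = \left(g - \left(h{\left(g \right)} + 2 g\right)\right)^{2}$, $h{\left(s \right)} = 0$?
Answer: $9716$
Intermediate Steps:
$R = -348$ ($R = \left(-3\right) 116 = -348$)
$F{\left(g \right)} = g^{2}$ ($F{\left(g \right)} = \left(g - \left(0 + 2 g\right)\right)^{2} = \left(g - 2 g\right)^{2} = \left(- g\right)^{2} = g^{2}$)
$\left(F{\left(M{\left(1 - -2 \right)} \right)} + R\right) \left(-28\right) = \left(1^{2} - 348\right) \left(-28\right) = \left(1 - 348\right) \left(-28\right) = \left(-347\right) \left(-28\right) = 9716$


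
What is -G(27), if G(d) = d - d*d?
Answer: 702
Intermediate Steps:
G(d) = d - d²
-G(27) = -27*(1 - 1*27) = -27*(1 - 27) = -27*(-26) = -1*(-702) = 702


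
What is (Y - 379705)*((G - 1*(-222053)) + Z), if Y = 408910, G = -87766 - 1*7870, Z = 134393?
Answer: 7616956050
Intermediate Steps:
G = -95636 (G = -87766 - 7870 = -95636)
(Y - 379705)*((G - 1*(-222053)) + Z) = (408910 - 379705)*((-95636 - 1*(-222053)) + 134393) = 29205*((-95636 + 222053) + 134393) = 29205*(126417 + 134393) = 29205*260810 = 7616956050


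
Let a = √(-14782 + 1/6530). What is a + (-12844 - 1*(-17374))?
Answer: 4530 + I*√630317777270/6530 ≈ 4530.0 + 121.58*I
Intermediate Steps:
a = I*√630317777270/6530 (a = √(-14782 + 1/6530) = √(-96526459/6530) = I*√630317777270/6530 ≈ 121.58*I)
a + (-12844 - 1*(-17374)) = I*√630317777270/6530 + (-12844 - 1*(-17374)) = I*√630317777270/6530 + (-12844 + 17374) = I*√630317777270/6530 + 4530 = 4530 + I*√630317777270/6530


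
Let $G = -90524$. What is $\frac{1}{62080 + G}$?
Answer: $- \frac{1}{28444} \approx -3.5157 \cdot 10^{-5}$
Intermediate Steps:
$\frac{1}{62080 + G} = \frac{1}{62080 - 90524} = \frac{1}{-28444} = - \frac{1}{28444}$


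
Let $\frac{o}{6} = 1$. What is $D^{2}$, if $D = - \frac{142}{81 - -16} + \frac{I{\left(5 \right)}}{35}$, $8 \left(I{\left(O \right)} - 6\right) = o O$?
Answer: $\frac{259113409}{184416400} \approx 1.405$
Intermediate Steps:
$o = 6$ ($o = 6 \cdot 1 = 6$)
$I{\left(O \right)} = 6 + \frac{3 O}{4}$ ($I{\left(O \right)} = 6 + \frac{6 O}{8} = 6 + \frac{3 O}{4}$)
$D = - \frac{16097}{13580}$ ($D = - \frac{142}{81 - -16} + \frac{6 + \frac{3}{4} \cdot 5}{35} = - \frac{142}{81 + 16} + \left(6 + \frac{15}{4}\right) \frac{1}{35} = - \frac{142}{97} + \frac{39}{4} \cdot \frac{1}{35} = \left(-142\right) \frac{1}{97} + \frac{39}{140} = - \frac{142}{97} + \frac{39}{140} = - \frac{16097}{13580} \approx -1.1853$)
$D^{2} = \left(- \frac{16097}{13580}\right)^{2} = \frac{259113409}{184416400}$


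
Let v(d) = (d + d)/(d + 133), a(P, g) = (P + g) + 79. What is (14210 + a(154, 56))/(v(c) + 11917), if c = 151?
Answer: 2058858/1692365 ≈ 1.2166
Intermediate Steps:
a(P, g) = 79 + P + g
v(d) = 2*d/(133 + d) (v(d) = (2*d)/(133 + d) = 2*d/(133 + d))
(14210 + a(154, 56))/(v(c) + 11917) = (14210 + (79 + 154 + 56))/(2*151/(133 + 151) + 11917) = (14210 + 289)/(2*151/284 + 11917) = 14499/(2*151*(1/284) + 11917) = 14499/(151/142 + 11917) = 14499/(1692365/142) = 14499*(142/1692365) = 2058858/1692365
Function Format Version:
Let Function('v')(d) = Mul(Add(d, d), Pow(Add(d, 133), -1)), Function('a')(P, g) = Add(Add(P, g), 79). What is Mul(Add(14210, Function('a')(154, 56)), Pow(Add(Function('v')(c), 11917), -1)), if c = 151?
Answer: Rational(2058858, 1692365) ≈ 1.2166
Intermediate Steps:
Function('a')(P, g) = Add(79, P, g)
Function('v')(d) = Mul(2, d, Pow(Add(133, d), -1)) (Function('v')(d) = Mul(Mul(2, d), Pow(Add(133, d), -1)) = Mul(2, d, Pow(Add(133, d), -1)))
Mul(Add(14210, Function('a')(154, 56)), Pow(Add(Function('v')(c), 11917), -1)) = Mul(Add(14210, Add(79, 154, 56)), Pow(Add(Mul(2, 151, Pow(Add(133, 151), -1)), 11917), -1)) = Mul(Add(14210, 289), Pow(Add(Mul(2, 151, Pow(284, -1)), 11917), -1)) = Mul(14499, Pow(Add(Mul(2, 151, Rational(1, 284)), 11917), -1)) = Mul(14499, Pow(Add(Rational(151, 142), 11917), -1)) = Mul(14499, Pow(Rational(1692365, 142), -1)) = Mul(14499, Rational(142, 1692365)) = Rational(2058858, 1692365)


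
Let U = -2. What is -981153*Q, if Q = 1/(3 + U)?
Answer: -981153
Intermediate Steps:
Q = 1 (Q = 1/(3 - 2) = 1/1 = 1)
-981153*Q = -981153*1 = -981153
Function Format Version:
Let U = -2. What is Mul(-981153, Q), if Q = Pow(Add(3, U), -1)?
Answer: -981153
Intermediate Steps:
Q = 1 (Q = Pow(Add(3, -2), -1) = Pow(1, -1) = 1)
Mul(-981153, Q) = Mul(-981153, 1) = -981153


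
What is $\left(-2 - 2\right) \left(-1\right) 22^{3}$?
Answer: $42592$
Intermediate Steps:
$\left(-2 - 2\right) \left(-1\right) 22^{3} = \left(-4\right) \left(-1\right) 10648 = 4 \cdot 10648 = 42592$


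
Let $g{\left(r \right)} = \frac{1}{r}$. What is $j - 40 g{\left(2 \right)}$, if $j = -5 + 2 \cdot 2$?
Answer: $-21$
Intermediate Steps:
$j = -1$ ($j = -5 + 4 = -1$)
$j - 40 g{\left(2 \right)} = -1 - \frac{40}{2} = -1 - 20 = -21$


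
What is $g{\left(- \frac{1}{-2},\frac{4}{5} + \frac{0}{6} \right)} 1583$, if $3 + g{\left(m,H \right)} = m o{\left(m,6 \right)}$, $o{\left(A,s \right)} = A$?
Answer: $- \frac{17413}{4} \approx -4353.3$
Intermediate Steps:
$g{\left(m,H \right)} = -3 + m^{2}$ ($g{\left(m,H \right)} = -3 + m m = -3 + m^{2}$)
$g{\left(- \frac{1}{-2},\frac{4}{5} + \frac{0}{6} \right)} 1583 = \left(-3 + \left(- \frac{1}{-2}\right)^{2}\right) 1583 = \left(-3 + \left(\left(-1\right) \left(- \frac{1}{2}\right)\right)^{2}\right) 1583 = \left(-3 + \left(\frac{1}{2}\right)^{2}\right) 1583 = \left(-3 + \frac{1}{4}\right) 1583 = \left(- \frac{11}{4}\right) 1583 = - \frac{17413}{4}$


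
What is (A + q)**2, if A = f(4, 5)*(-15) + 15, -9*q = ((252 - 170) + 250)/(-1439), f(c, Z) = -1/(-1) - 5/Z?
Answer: 37867992409/167728401 ≈ 225.77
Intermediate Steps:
f(c, Z) = 1 - 5/Z (f(c, Z) = -1*(-1) - 5/Z = 1 - 5/Z)
q = 332/12951 (q = -((252 - 170) + 250)/(9*(-1439)) = -(82 + 250)*(-1)/(9*1439) = -332*(-1)/(9*1439) = -1/9*(-332/1439) = 332/12951 ≈ 0.025635)
A = 15 (A = ((-5 + 5)/5)*(-15) + 15 = ((1/5)*0)*(-15) + 15 = 0*(-15) + 15 = 0 + 15 = 15)
(A + q)**2 = (15 + 332/12951)**2 = (194597/12951)**2 = 37867992409/167728401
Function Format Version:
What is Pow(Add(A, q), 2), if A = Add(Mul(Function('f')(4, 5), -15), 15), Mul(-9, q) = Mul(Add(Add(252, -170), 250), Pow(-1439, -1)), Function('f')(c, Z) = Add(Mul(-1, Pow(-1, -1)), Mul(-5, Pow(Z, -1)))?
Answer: Rational(37867992409, 167728401) ≈ 225.77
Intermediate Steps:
Function('f')(c, Z) = Add(1, Mul(-5, Pow(Z, -1))) (Function('f')(c, Z) = Add(Mul(-1, -1), Mul(-5, Pow(Z, -1))) = Add(1, Mul(-5, Pow(Z, -1))))
q = Rational(332, 12951) (q = Mul(Rational(-1, 9), Mul(Add(Add(252, -170), 250), Pow(-1439, -1))) = Mul(Rational(-1, 9), Mul(Add(82, 250), Rational(-1, 1439))) = Mul(Rational(-1, 9), Mul(332, Rational(-1, 1439))) = Mul(Rational(-1, 9), Rational(-332, 1439)) = Rational(332, 12951) ≈ 0.025635)
A = 15 (A = Add(Mul(Mul(Pow(5, -1), Add(-5, 5)), -15), 15) = Add(Mul(Mul(Rational(1, 5), 0), -15), 15) = Add(Mul(0, -15), 15) = Add(0, 15) = 15)
Pow(Add(A, q), 2) = Pow(Add(15, Rational(332, 12951)), 2) = Pow(Rational(194597, 12951), 2) = Rational(37867992409, 167728401)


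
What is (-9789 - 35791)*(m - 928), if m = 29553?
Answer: -1304727500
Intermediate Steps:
(-9789 - 35791)*(m - 928) = (-9789 - 35791)*(29553 - 928) = -45580*28625 = -1304727500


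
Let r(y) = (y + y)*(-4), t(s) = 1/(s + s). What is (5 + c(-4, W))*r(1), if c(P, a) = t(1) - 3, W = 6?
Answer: -20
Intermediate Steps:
t(s) = 1/(2*s)
r(y) = -8*y (r(y) = (2*y)*(-4) = -8*y)
c(P, a) = -5/2 (c(P, a) = (½)/1 - 3 = (½)*1 - 3 = ½ - 3 = -5/2)
(5 + c(-4, W))*r(1) = (5 - 5/2)*(-8*1) = (5/2)*(-8) = -20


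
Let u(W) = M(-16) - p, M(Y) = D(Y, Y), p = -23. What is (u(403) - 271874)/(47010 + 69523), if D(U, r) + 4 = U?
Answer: -271871/116533 ≈ -2.3330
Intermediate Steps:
D(U, r) = -4 + U
M(Y) = -4 + Y
u(W) = 3 (u(W) = (-4 - 16) - 1*(-23) = -20 + 23 = 3)
(u(403) - 271874)/(47010 + 69523) = (3 - 271874)/(47010 + 69523) = -271871/116533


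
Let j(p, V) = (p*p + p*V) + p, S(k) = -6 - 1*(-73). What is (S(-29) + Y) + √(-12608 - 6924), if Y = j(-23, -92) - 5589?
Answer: -2900 + 2*I*√4883 ≈ -2900.0 + 139.76*I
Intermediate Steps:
S(k) = 67 (S(k) = -6 + 73 = 67)
j(p, V) = p + p² + V*p (j(p, V) = (p² + V*p) + p = p + p² + V*p)
Y = -2967 (Y = -23*(1 - 92 - 23) - 5589 = -23*(-114) - 5589 = 2622 - 5589 = -2967)
(S(-29) + Y) + √(-12608 - 6924) = (67 - 2967) + √(-12608 - 6924) = -2900 + √(-19532) = -2900 + 2*I*√4883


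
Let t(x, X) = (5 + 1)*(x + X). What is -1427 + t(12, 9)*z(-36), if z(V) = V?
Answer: -5963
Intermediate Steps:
t(x, X) = 6*X + 6*x (t(x, X) = 6*(X + x) = 6*X + 6*x)
-1427 + t(12, 9)*z(-36) = -1427 + (6*9 + 6*12)*(-36) = -1427 + (54 + 72)*(-36) = -1427 + 126*(-36) = -1427 - 4536 = -5963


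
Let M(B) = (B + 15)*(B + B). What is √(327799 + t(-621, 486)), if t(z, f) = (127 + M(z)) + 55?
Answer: √1080633 ≈ 1039.5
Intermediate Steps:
M(B) = 2*B*(15 + B) (M(B) = (15 + B)*(2*B) = 2*B*(15 + B))
t(z, f) = 182 + 2*z*(15 + z) (t(z, f) = (127 + 2*z*(15 + z)) + 55 = 182 + 2*z*(15 + z))
√(327799 + t(-621, 486)) = √(327799 + (182 + 2*(-621)*(15 - 621))) = √(327799 + (182 + 2*(-621)*(-606))) = √(327799 + (182 + 752652)) = √(327799 + 752834) = √1080633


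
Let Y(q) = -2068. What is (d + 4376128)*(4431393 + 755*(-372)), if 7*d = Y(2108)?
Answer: 127134262431324/7 ≈ 1.8162e+13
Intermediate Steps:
d = -2068/7 (d = (1/7)*(-2068) = -2068/7 ≈ -295.43)
(d + 4376128)*(4431393 + 755*(-372)) = (-2068/7 + 4376128)*(4431393 + 755*(-372)) = 30630828*(4431393 - 280860)/7 = (30630828/7)*4150533 = 127134262431324/7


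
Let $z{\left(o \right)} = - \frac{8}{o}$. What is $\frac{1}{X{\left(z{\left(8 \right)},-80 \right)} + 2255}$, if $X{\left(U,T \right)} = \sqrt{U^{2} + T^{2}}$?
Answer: $\frac{2255}{5078624} - \frac{\sqrt{6401}}{5078624} \approx 0.00042826$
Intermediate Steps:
$X{\left(U,T \right)} = \sqrt{T^{2} + U^{2}}$
$\frac{1}{X{\left(z{\left(8 \right)},-80 \right)} + 2255} = \frac{1}{\sqrt{\left(-80\right)^{2} + \left(- \frac{8}{8}\right)^{2}} + 2255} = \frac{1}{\sqrt{6400 + \left(\left(-8\right) \frac{1}{8}\right)^{2}} + 2255} = \frac{1}{\sqrt{6400 + \left(-1\right)^{2}} + 2255} = \frac{1}{\sqrt{6400 + 1} + 2255} = \frac{1}{\sqrt{6401} + 2255} = \frac{1}{2255 + \sqrt{6401}}$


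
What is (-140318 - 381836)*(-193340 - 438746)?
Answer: 330046233244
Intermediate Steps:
(-140318 - 381836)*(-193340 - 438746) = -522154*(-632086) = 330046233244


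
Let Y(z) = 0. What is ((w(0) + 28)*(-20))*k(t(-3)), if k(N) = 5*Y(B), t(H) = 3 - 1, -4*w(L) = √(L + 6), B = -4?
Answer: 0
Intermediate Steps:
w(L) = -√(6 + L)/4 (w(L) = -√(L + 6)/4 = -√(6 + L)/4)
t(H) = 2
k(N) = 0 (k(N) = 5*0 = 0)
((w(0) + 28)*(-20))*k(t(-3)) = ((-√(6 + 0)/4 + 28)*(-20))*0 = ((-√6/4 + 28)*(-20))*0 = ((28 - √6/4)*(-20))*0 = (-560 + 5*√6)*0 = 0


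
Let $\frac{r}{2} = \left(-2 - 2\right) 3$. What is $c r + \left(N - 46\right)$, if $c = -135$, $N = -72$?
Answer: $3122$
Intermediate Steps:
$r = -24$ ($r = 2 \left(-2 - 2\right) 3 = 2 \left(\left(-4\right) 3\right) = 2 \left(-12\right) = -24$)
$c r + \left(N - 46\right) = \left(-135\right) \left(-24\right) - 118 = 3240 - 118 = 3122$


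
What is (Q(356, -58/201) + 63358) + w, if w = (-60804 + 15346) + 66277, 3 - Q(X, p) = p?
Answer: 16920238/201 ≈ 84180.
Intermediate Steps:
Q(X, p) = 3 - p
w = 20819 (w = -45458 + 66277 = 20819)
(Q(356, -58/201) + 63358) + w = ((3 - (-58)/201) + 63358) + 20819 = ((3 - 1*(-58/201)) + 63358) + 20819 = ((3 + 58/201) + 63358) + 20819 = (661/201 + 63358) + 20819 = 12735619/201 + 20819 = 16920238/201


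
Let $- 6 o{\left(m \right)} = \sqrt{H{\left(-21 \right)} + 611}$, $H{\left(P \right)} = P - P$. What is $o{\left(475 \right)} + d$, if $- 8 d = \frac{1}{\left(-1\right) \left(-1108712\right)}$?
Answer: $- \frac{1}{8869696} - \frac{\sqrt{611}}{6} \approx -4.1197$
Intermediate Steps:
$H{\left(P \right)} = 0$
$o{\left(m \right)} = - \frac{\sqrt{611}}{6}$ ($o{\left(m \right)} = - \frac{\sqrt{0 + 611}}{6} = - \frac{\sqrt{611}}{6}$)
$d = - \frac{1}{8869696}$ ($d = - \frac{1}{8 \left(\left(-1\right) \left(-1108712\right)\right)} = - \frac{1}{8 \cdot 1108712} = \left(- \frac{1}{8}\right) \frac{1}{1108712} = - \frac{1}{8869696} \approx -1.1274 \cdot 10^{-7}$)
$o{\left(475 \right)} + d = - \frac{\sqrt{611}}{6} - \frac{1}{8869696} = - \frac{1}{8869696} - \frac{\sqrt{611}}{6}$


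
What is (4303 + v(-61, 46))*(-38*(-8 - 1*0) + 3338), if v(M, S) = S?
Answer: 15839058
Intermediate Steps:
(4303 + v(-61, 46))*(-38*(-8 - 1*0) + 3338) = (4303 + 46)*(-38*(-8 - 1*0) + 3338) = 4349*(-38*(-8 + 0) + 3338) = 4349*(-38*(-8) + 3338) = 4349*(304 + 3338) = 4349*3642 = 15839058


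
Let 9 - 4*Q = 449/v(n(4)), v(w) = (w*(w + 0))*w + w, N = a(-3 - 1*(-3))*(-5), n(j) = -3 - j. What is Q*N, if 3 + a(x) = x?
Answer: 10797/280 ≈ 38.561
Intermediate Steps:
a(x) = -3 + x
N = 15 (N = (-3 + (-3 - 1*(-3)))*(-5) = (-3 + (-3 + 3))*(-5) = (-3 + 0)*(-5) = -3*(-5) = 15)
v(w) = w + w³ (v(w) = (w*w)*w + w = w²*w + w = w³ + w = w + w³)
Q = 3599/1400 (Q = 9/4 - 449/(4*((-3 - 1*4) + (-3 - 1*4)³)) = 9/4 - 449/(4*((-3 - 4) + (-3 - 4)³)) = 9/4 - 449/(4*(-7 + (-7)³)) = 9/4 - 449/(4*(-7 - 343)) = 9/4 - 449/(4*(-350)) = 9/4 - 449*(-1)/(4*350) = 9/4 - ¼*(-449/350) = 9/4 + 449/1400 = 3599/1400 ≈ 2.5707)
Q*N = (3599/1400)*15 = 10797/280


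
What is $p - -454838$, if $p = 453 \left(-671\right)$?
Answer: $150875$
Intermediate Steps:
$p = -303963$
$p - -454838 = -303963 - -454838 = -303963 + 454838 = 150875$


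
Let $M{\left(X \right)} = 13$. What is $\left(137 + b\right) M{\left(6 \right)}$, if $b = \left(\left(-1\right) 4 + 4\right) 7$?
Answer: $1781$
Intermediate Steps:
$b = 0$ ($b = \left(-4 + 4\right) 7 = 0 \cdot 7 = 0$)
$\left(137 + b\right) M{\left(6 \right)} = \left(137 + 0\right) 13 = 137 \cdot 13 = 1781$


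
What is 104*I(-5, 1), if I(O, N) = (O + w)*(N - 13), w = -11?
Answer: 19968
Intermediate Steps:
I(O, N) = (-13 + N)*(-11 + O) (I(O, N) = (O - 11)*(N - 13) = (-11 + O)*(-13 + N) = (-13 + N)*(-11 + O))
104*I(-5, 1) = 104*(143 - 13*(-5) - 11*1 + 1*(-5)) = 104*(143 + 65 - 11 - 5) = 104*192 = 19968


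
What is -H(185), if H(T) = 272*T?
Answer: -50320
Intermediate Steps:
-H(185) = -272*185 = -1*50320 = -50320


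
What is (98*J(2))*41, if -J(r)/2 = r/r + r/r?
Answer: -16072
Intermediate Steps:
J(r) = -4 (J(r) = -2*(r/r + r/r) = -2*(1 + 1) = -2*2 = -4)
(98*J(2))*41 = (98*(-4))*41 = -392*41 = -16072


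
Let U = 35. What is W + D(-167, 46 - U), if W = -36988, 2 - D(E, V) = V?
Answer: -36997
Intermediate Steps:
D(E, V) = 2 - V
W + D(-167, 46 - U) = -36988 + (2 - (46 - 1*35)) = -36988 + (2 - (46 - 35)) = -36988 + (2 - 1*11) = -36988 + (2 - 11) = -36988 - 9 = -36997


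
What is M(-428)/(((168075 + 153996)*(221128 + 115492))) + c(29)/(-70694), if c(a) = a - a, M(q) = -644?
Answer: -161/27103885005 ≈ -5.9401e-9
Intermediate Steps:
c(a) = 0
M(-428)/(((168075 + 153996)*(221128 + 115492))) + c(29)/(-70694) = -644*1/((168075 + 153996)*(221128 + 115492)) + 0/(-70694) = -644/(322071*336620) + 0*(-1/70694) = -644/108415540020 + 0 = -644*1/108415540020 + 0 = -161/27103885005 + 0 = -161/27103885005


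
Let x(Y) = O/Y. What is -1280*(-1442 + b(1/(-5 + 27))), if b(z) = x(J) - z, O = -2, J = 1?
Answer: 20332160/11 ≈ 1.8484e+6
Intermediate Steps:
x(Y) = -2/Y
b(z) = -2 - z (b(z) = -2/1 - z = -2*1 - z = -2 - z)
-1280*(-1442 + b(1/(-5 + 27))) = -1280*(-1442 + (-2 - 1/(-5 + 27))) = -1280*(-1442 + (-2 - 1/22)) = -1280*(-1442 - 45/22) = -1280*(-31769/22) = 20332160/11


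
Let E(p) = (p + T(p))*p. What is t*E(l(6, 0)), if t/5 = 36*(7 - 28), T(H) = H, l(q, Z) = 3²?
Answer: -612360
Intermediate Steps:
l(q, Z) = 9
E(p) = 2*p² (E(p) = (p + p)*p = (2*p)*p = 2*p²)
t = -3780 (t = 5*(36*(7 - 28)) = 5*(36*(-21)) = 5*(-756) = -3780)
t*E(l(6, 0)) = -7560*9² = -7560*81 = -3780*162 = -612360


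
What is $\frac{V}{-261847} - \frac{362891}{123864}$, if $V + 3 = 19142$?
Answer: $- \frac{97392552773}{32433416808} \approx -3.0028$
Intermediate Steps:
$V = 19139$ ($V = -3 + 19142 = 19139$)
$\frac{V}{-261847} - \frac{362891}{123864} = \frac{19139}{-261847} - \frac{362891}{123864} = 19139 \left(- \frac{1}{261847}\right) - \frac{362891}{123864} = - \frac{19139}{261847} - \frac{362891}{123864} = - \frac{97392552773}{32433416808}$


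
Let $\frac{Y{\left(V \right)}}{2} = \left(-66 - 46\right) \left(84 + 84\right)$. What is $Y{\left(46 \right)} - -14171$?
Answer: $-23461$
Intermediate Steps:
$Y{\left(V \right)} = -37632$ ($Y{\left(V \right)} = 2 \left(-66 - 46\right) \left(84 + 84\right) = 2 \left(\left(-112\right) 168\right) = 2 \left(-18816\right) = -37632$)
$Y{\left(46 \right)} - -14171 = -37632 - -14171 = -37632 + 14171 = -23461$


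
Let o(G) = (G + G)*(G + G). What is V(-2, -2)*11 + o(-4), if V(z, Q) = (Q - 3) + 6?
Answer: 75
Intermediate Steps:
V(z, Q) = 3 + Q (V(z, Q) = (-3 + Q) + 6 = 3 + Q)
o(G) = 4*G² (o(G) = (2*G)*(2*G) = 4*G²)
V(-2, -2)*11 + o(-4) = (3 - 2)*11 + 4*(-4)² = 1*11 + 4*16 = 11 + 64 = 75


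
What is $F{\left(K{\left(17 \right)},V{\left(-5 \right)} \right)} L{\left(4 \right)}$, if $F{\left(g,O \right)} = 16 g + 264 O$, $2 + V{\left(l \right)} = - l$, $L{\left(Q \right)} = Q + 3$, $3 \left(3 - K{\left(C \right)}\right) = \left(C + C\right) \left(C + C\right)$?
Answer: $- \frac{111832}{3} \approx -37277.0$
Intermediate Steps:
$K{\left(C \right)} = 3 - \frac{4 C^{2}}{3}$ ($K{\left(C \right)} = 3 - \frac{\left(C + C\right) \left(C + C\right)}{3} = 3 - \frac{2 C 2 C}{3} = 3 - \frac{4 C^{2}}{3}$)
$L{\left(Q \right)} = 3 + Q$
$V{\left(l \right)} = -2 - l$
$F{\left(K{\left(17 \right)},V{\left(-5 \right)} \right)} L{\left(4 \right)} = \left(16 \left(3 - \frac{4 \cdot 17^{2}}{3}\right) + 264 \left(-2 - -5\right)\right) \left(3 + 4\right) = \left(16 \left(3 - \frac{1156}{3}\right) + 264 \left(-2 + 5\right)\right) 7 = \left(16 \left(3 - \frac{1156}{3}\right) + 264 \cdot 3\right) 7 = \left(16 \left(- \frac{1147}{3}\right) + 792\right) 7 = \left(- \frac{18352}{3} + 792\right) 7 = \left(- \frac{15976}{3}\right) 7 = - \frac{111832}{3}$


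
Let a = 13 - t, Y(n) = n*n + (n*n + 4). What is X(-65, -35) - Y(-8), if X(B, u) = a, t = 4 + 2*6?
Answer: -135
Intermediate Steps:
t = 16 (t = 4 + 12 = 16)
Y(n) = 4 + 2*n**2 (Y(n) = n**2 + (n**2 + 4) = n**2 + (4 + n**2) = 4 + 2*n**2)
a = -3 (a = 13 - 1*16 = 13 - 16 = -3)
X(B, u) = -3
X(-65, -35) - Y(-8) = -3 - (4 + 2*(-8)**2) = -3 - (4 + 2*64) = -3 - (4 + 128) = -3 - 1*132 = -3 - 132 = -135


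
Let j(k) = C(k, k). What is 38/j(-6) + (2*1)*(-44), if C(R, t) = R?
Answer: -283/3 ≈ -94.333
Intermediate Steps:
j(k) = k
38/j(-6) + (2*1)*(-44) = 38/(-6) + (2*1)*(-44) = 38*(-⅙) + 2*(-44) = -19/3 - 88 = -283/3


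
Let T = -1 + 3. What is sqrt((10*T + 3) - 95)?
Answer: 6*I*sqrt(2) ≈ 8.4853*I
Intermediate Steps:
T = 2
sqrt((10*T + 3) - 95) = sqrt((10*2 + 3) - 95) = sqrt((20 + 3) - 95) = sqrt(23 - 95) = sqrt(-72) = 6*I*sqrt(2)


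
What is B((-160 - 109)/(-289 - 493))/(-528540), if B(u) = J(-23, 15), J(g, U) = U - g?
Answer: -19/264270 ≈ -7.1896e-5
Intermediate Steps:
B(u) = 38 (B(u) = 15 - 1*(-23) = 15 + 23 = 38)
B((-160 - 109)/(-289 - 493))/(-528540) = 38/(-528540) = 38*(-1/528540) = -19/264270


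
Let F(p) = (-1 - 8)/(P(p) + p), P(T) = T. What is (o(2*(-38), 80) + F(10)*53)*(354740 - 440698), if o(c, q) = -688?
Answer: 611892023/10 ≈ 6.1189e+7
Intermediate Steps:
F(p) = -9/(2*p) (F(p) = (-1 - 8)/(p + p) = -9*1/(2*p) = -9/(2*p))
(o(2*(-38), 80) + F(10)*53)*(354740 - 440698) = (-688 - 9/2/10*53)*(354740 - 440698) = (-688 - 9/2*⅒*53)*(-85958) = (-688 - 9/20*53)*(-85958) = (-688 - 477/20)*(-85958) = -14237/20*(-85958) = 611892023/10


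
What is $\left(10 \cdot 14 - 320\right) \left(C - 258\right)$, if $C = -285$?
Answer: $97740$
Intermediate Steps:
$\left(10 \cdot 14 - 320\right) \left(C - 258\right) = \left(10 \cdot 14 - 320\right) \left(-285 - 258\right) = \left(140 - 320\right) \left(-543\right) = \left(-180\right) \left(-543\right) = 97740$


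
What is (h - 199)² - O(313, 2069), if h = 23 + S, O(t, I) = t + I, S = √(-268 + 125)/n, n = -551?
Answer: 8681166851/303601 + 352*I*√143/551 ≈ 28594.0 + 7.6394*I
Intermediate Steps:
S = -I*√143/551 (S = √(-268 + 125)/(-551) = √(-143)*(-1/551) = (I*√143)*(-1/551) = -I*√143/551 ≈ -0.021703*I)
O(t, I) = I + t
h = 23 - I*√143/551 ≈ 23.0 - 0.021703*I
(h - 199)² - O(313, 2069) = ((23 - I*√143/551) - 199)² - (2069 + 313) = (-176 - I*√143/551)² - 1*2382 = (-176 - I*√143/551)² - 2382 = -2382 + (-176 - I*√143/551)²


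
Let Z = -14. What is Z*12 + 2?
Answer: -166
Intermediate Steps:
Z*12 + 2 = -14*12 + 2 = -168 + 2 = -166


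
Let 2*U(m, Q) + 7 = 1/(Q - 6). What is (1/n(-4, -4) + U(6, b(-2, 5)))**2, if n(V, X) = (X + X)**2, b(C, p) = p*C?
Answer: 50625/4096 ≈ 12.360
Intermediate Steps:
b(C, p) = C*p
U(m, Q) = -7/2 + 1/(2*(-6 + Q)) (U(m, Q) = -7/2 + 1/(2*(Q - 6)) = -7/2 + 1/(2*(-6 + Q)))
n(V, X) = 4*X**2 (n(V, X) = (2*X)**2 = 4*X**2)
(1/n(-4, -4) + U(6, b(-2, 5)))**2 = (1/(4*(-4)**2) + (43 - (-14)*5)/(2*(-6 - 2*5)))**2 = (1/(4*16) + (43 - 7*(-10))/(2*(-6 - 10)))**2 = (1/64 + (1/2)*(43 + 70)/(-16))**2 = (1/64 + (1/2)*(-1/16)*113)**2 = (1/64 - 113/32)**2 = (-225/64)**2 = 50625/4096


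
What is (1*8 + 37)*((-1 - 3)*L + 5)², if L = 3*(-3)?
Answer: 75645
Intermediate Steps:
L = -9
(1*8 + 37)*((-1 - 3)*L + 5)² = (1*8 + 37)*((-1 - 3)*(-9) + 5)² = (8 + 37)*(-4*(-9) + 5)² = 45*(36 + 5)² = 45*41² = 45*1681 = 75645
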